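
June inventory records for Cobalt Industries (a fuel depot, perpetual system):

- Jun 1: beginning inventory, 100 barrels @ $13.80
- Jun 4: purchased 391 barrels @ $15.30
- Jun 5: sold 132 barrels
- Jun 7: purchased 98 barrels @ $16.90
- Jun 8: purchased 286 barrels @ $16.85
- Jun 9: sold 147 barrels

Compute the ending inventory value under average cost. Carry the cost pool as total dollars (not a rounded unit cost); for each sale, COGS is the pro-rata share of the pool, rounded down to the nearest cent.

Ending inventory = $9,512.21

After Jun 1: 100 on hand, pool $1,380.00 (≈ $13.8000 each)
After Jun 4: 491 on hand, pool $7,362.30 (≈ $14.9945 each)
Jun 5, sell 132: 132/491 × $7,362.30 → $1,979.27
After Jun 7: 457 on hand, pool $7,039.23 (≈ $15.4031 each)
After Jun 8: 743 on hand, pool $11,858.33 (≈ $15.9601 each)
Jun 9, sell 147: 147/743 × $11,858.33 → $2,346.12
Total COGS = $1,979.27 + $2,346.12 = $4,325.39
Ending inventory (cost pool remaining) = $9,512.21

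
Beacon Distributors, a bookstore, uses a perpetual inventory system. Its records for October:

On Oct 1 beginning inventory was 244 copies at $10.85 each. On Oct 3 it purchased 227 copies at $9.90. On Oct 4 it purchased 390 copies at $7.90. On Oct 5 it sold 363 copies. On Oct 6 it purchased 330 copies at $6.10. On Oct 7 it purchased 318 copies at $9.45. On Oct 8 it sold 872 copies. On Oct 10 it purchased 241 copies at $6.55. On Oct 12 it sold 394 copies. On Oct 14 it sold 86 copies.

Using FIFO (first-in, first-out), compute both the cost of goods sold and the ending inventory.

Oct 5, 363 sold [FIFO — oldest first]: 244 @ $10.85 + 119 @ $9.90 = $3,825.50
Oct 8, 872 sold [FIFO — oldest first]: 108 @ $9.90 + 390 @ $7.90 + 330 @ $6.10 + 44 @ $9.45 = $6,579.00
Oct 12, 394 sold [FIFO — oldest first]: 274 @ $9.45 + 120 @ $6.55 = $3,375.30
Oct 14, 86 sold [FIFO — oldest first]: 86 @ $6.55 = $563.30
Total COGS = $3,825.50 + $6,579.00 + $3,375.30 + $563.30 = $14,343.10
Ending inventory: 35 @ $6.55 = $229.25
Check: goods available $14,572.35 = COGS $14,343.10 + ending $229.25

COGS = $14,343.10; ending inventory = $229.25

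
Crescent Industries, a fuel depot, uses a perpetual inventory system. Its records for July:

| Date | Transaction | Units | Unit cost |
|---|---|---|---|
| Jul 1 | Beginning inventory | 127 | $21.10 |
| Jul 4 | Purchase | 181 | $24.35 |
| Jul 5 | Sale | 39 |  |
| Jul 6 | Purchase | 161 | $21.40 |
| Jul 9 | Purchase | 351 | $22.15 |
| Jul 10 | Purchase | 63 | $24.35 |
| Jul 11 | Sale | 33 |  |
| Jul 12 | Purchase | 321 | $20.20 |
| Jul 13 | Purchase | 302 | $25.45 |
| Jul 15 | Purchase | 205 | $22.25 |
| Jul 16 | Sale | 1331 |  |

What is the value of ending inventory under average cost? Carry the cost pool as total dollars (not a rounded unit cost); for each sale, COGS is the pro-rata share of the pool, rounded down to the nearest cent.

Ending inventory = $6,940.70

After Jul 1: 127 on hand, pool $2,679.70 (≈ $21.1000 each)
After Jul 4: 308 on hand, pool $7,087.05 (≈ $23.0099 each)
Jul 5, sell 39: 39/308 × $7,087.05 → $897.38
After Jul 6: 430 on hand, pool $9,635.07 (≈ $22.4071 each)
After Jul 9: 781 on hand, pool $17,409.72 (≈ $22.2916 each)
After Jul 10: 844 on hand, pool $18,943.77 (≈ $22.4452 each)
Jul 11, sell 33: 33/844 × $18,943.77 → $740.69
After Jul 12: 1132 on hand, pool $24,687.28 (≈ $21.8086 each)
After Jul 13: 1434 on hand, pool $32,373.18 (≈ $22.5754 each)
After Jul 15: 1639 on hand, pool $36,934.43 (≈ $22.5347 each)
Jul 16, sell 1331: 1331/1639 × $36,934.43 → $29,993.73
Total COGS = $897.38 + $740.69 + $29,993.73 = $31,631.80
Ending inventory (cost pool remaining) = $6,940.70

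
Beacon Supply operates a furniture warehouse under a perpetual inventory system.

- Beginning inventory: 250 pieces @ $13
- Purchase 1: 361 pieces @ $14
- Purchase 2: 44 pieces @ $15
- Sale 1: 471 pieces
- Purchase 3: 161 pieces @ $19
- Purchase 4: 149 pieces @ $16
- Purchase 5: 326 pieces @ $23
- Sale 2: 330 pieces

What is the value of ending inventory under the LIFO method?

Ending inventory = $7,771

Sale 1 (471) [LIFO — newest first]: 44 @ $15 + 361 @ $14 + 66 @ $13 = $6,572
Sale 2 (330) [LIFO — newest first]: 326 @ $23 + 4 @ $16 = $7,562
Total COGS = $6,572 + $7,562 = $14,134
Ending inventory: 184 @ $13 + 161 @ $19 + 145 @ $16 = $7,771
Check: goods available $21,905 = COGS $14,134 + ending $7,771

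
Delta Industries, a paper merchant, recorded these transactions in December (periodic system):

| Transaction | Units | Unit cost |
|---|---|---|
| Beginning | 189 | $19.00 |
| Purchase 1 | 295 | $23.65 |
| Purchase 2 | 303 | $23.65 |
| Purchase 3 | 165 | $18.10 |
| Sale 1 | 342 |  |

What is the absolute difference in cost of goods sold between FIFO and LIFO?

$36.90

FIFO COGS: 189 @ $19.00 + 153 @ $23.65 = $7,209.45
LIFO COGS: 165 @ $18.10 + 177 @ $23.65 = $7,172.55
Difference = |$7,209.45 − $7,172.55| = $36.90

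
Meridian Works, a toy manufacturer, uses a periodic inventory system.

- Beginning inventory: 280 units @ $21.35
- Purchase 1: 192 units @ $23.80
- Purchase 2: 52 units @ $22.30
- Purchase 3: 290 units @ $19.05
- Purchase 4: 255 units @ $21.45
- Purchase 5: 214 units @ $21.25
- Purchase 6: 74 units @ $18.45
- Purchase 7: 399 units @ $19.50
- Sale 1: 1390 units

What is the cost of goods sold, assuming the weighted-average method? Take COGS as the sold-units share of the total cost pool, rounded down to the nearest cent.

Sale 1, sell 1390: 1390/1756 × $36,394.75 → $28,809.05
Ending inventory (cost pool remaining) = $7,585.70
Check: goods available $36,394.75 = COGS $28,809.05 + ending $7,585.70

COGS = $28,809.05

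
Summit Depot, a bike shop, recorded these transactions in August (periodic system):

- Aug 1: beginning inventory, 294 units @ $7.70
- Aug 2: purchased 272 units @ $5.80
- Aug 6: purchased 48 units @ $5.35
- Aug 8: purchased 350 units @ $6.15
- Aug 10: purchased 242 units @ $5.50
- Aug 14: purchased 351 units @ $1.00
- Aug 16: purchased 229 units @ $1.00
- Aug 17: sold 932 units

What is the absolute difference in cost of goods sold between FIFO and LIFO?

FIFO COGS: 294 @ $7.70 + 272 @ $5.80 + 48 @ $5.35 + 318 @ $6.15 = $6,053.90
LIFO COGS: 229 @ $1.00 + 351 @ $1.00 + 242 @ $5.50 + 110 @ $6.15 = $2,587.50
Difference = |$6,053.90 − $2,587.50| = $3,466.40

$3,466.40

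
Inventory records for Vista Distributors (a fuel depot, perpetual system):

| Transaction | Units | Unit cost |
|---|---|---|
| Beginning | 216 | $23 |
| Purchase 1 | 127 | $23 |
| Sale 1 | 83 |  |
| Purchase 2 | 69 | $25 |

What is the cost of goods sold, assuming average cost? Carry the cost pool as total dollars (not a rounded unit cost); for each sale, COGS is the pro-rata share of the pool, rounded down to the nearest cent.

After Beginning: 216 on hand, pool $4,968.00 (≈ $23.0000 each)
After Purchase 1: 343 on hand, pool $7,889.00 (≈ $23.0000 each)
Sale 1, sell 83: 83/343 × $7,889.00 → $1,909.00
After Purchase 2: 329 on hand, pool $7,705.00 (≈ $23.4195 each)
Ending inventory (cost pool remaining) = $7,705.00
Check: goods available $9,614.00 = COGS $1,909.00 + ending $7,705.00

COGS = $1,909.00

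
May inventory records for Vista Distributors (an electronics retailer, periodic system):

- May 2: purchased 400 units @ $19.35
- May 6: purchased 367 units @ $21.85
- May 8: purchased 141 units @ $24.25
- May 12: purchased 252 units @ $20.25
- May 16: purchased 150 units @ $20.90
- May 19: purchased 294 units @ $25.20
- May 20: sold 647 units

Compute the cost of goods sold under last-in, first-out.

May 20, 647 sold [LIFO — newest first]: 294 @ $25.20 + 150 @ $20.90 + 203 @ $20.25 = $14,654.55
Ending inventory: 400 @ $19.35 + 367 @ $21.85 + 141 @ $24.25 + 49 @ $20.25 = $20,170.45

COGS = $14,654.55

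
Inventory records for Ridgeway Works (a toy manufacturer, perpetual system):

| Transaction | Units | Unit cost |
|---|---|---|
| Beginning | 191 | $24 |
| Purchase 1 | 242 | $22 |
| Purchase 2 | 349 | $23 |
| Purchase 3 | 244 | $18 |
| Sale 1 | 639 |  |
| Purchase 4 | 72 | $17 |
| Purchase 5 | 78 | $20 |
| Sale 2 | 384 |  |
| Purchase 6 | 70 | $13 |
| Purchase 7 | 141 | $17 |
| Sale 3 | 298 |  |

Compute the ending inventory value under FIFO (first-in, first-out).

Sale 1 (639) [FIFO — oldest first]: 191 @ $24 + 242 @ $22 + 206 @ $23 = $14,646
Sale 2 (384) [FIFO — oldest first]: 143 @ $23 + 241 @ $18 = $7,627
Sale 3 (298) [FIFO — oldest first]: 3 @ $18 + 72 @ $17 + 78 @ $20 + 70 @ $13 + 75 @ $17 = $5,023
Total COGS = $14,646 + $7,627 + $5,023 = $27,296
Ending inventory: 66 @ $17 = $1,122

Ending inventory = $1,122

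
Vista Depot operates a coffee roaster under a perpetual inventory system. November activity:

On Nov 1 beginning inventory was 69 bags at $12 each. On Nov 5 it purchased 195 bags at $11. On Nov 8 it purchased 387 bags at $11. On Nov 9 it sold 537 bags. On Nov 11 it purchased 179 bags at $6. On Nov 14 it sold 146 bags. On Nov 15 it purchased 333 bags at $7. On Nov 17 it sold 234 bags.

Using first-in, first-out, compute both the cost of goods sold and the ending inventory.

Nov 9, 537 sold [FIFO — oldest first]: 69 @ $12 + 195 @ $11 + 273 @ $11 = $5,976
Nov 14, 146 sold [FIFO — oldest first]: 114 @ $11 + 32 @ $6 = $1,446
Nov 17, 234 sold [FIFO — oldest first]: 147 @ $6 + 87 @ $7 = $1,491
Total COGS = $5,976 + $1,446 + $1,491 = $8,913
Ending inventory: 246 @ $7 = $1,722

COGS = $8,913; ending inventory = $1,722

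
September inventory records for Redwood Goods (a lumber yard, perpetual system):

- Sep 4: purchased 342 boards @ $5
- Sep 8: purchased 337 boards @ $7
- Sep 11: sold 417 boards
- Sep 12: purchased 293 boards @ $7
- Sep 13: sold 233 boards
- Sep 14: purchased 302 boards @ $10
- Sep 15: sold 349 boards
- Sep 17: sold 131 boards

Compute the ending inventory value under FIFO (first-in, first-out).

Sep 11, 417 sold [FIFO — oldest first]: 342 @ $5 + 75 @ $7 = $2,235
Sep 13, 233 sold [FIFO — oldest first]: 233 @ $7 = $1,631
Sep 15, 349 sold [FIFO — oldest first]: 29 @ $7 + 293 @ $7 + 27 @ $10 = $2,524
Sep 17, 131 sold [FIFO — oldest first]: 131 @ $10 = $1,310
Total COGS = $2,235 + $1,631 + $2,524 + $1,310 = $7,700
Ending inventory: 144 @ $10 = $1,440

Ending inventory = $1,440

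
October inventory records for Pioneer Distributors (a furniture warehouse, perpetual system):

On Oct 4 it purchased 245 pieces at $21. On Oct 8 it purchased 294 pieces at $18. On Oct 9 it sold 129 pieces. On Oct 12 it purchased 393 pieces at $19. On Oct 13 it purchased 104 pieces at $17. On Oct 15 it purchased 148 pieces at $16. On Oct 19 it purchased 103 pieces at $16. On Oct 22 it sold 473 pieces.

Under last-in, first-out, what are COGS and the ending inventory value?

Oct 9, 129 sold [LIFO — newest first]: 129 @ $18 = $2,322
Oct 22, 473 sold [LIFO — newest first]: 103 @ $16 + 148 @ $16 + 104 @ $17 + 118 @ $19 = $8,026
Total COGS = $2,322 + $8,026 = $10,348
Ending inventory: 245 @ $21 + 165 @ $18 + 275 @ $19 = $13,340

COGS = $10,348; ending inventory = $13,340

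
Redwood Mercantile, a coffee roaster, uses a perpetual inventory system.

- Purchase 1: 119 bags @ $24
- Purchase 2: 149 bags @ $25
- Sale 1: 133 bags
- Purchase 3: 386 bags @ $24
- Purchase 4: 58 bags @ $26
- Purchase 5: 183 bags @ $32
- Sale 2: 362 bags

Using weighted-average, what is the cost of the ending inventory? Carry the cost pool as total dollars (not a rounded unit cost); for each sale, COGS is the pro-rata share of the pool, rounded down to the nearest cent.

Ending inventory = $10,468.80

After Purchase 1: 119 on hand, pool $2,856.00 (≈ $24.0000 each)
After Purchase 2: 268 on hand, pool $6,581.00 (≈ $24.5560 each)
Sale 1, sell 133: 133/268 × $6,581.00 → $3,265.94
After Purchase 3: 521 on hand, pool $12,579.06 (≈ $24.1441 each)
After Purchase 4: 579 on hand, pool $14,087.06 (≈ $24.3300 each)
After Purchase 5: 762 on hand, pool $19,943.06 (≈ $26.1720 each)
Sale 2, sell 362: 362/762 × $19,943.06 → $9,474.26
Total COGS = $3,265.94 + $9,474.26 = $12,740.20
Ending inventory (cost pool remaining) = $10,468.80
Check: goods available $23,209.00 = COGS $12,740.20 + ending $10,468.80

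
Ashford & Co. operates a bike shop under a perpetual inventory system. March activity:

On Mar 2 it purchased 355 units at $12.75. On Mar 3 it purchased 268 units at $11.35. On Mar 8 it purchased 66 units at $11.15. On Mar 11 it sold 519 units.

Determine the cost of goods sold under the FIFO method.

COGS = $6,387.65

Mar 11, 519 sold [FIFO — oldest first]: 355 @ $12.75 + 164 @ $11.35 = $6,387.65
Ending inventory: 104 @ $11.35 + 66 @ $11.15 = $1,916.30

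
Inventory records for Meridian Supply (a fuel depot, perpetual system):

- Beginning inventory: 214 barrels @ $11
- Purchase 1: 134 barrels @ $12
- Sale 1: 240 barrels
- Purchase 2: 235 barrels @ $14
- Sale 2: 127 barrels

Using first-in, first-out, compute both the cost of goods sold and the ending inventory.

Sale 1 (240) [FIFO — oldest first]: 214 @ $11 + 26 @ $12 = $2,666
Sale 2 (127) [FIFO — oldest first]: 108 @ $12 + 19 @ $14 = $1,562
Total COGS = $2,666 + $1,562 = $4,228
Ending inventory: 216 @ $14 = $3,024

COGS = $4,228; ending inventory = $3,024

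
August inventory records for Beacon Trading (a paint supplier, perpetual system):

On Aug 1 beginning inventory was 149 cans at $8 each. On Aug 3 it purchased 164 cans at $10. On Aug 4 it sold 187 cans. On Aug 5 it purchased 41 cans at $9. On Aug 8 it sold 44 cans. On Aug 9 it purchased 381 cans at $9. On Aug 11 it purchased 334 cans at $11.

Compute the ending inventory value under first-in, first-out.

Aug 4, 187 sold [FIFO — oldest first]: 149 @ $8 + 38 @ $10 = $1,572
Aug 8, 44 sold [FIFO — oldest first]: 44 @ $10 = $440
Total COGS = $1,572 + $440 = $2,012
Ending inventory: 82 @ $10 + 41 @ $9 + 381 @ $9 + 334 @ $11 = $8,292
Check: goods available $10,304 = COGS $2,012 + ending $8,292

Ending inventory = $8,292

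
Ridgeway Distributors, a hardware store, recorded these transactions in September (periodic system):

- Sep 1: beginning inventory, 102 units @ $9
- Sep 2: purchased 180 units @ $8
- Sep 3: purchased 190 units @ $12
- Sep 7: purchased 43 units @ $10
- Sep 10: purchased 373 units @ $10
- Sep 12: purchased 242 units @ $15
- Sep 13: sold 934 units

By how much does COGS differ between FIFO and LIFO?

$1,270

FIFO COGS: 102 @ $9 + 180 @ $8 + 190 @ $12 + 43 @ $10 + 373 @ $10 + 46 @ $15 = $9,488
LIFO COGS: 242 @ $15 + 373 @ $10 + 43 @ $10 + 190 @ $12 + 86 @ $8 = $10,758
Difference = |$9,488 − $10,758| = $1,270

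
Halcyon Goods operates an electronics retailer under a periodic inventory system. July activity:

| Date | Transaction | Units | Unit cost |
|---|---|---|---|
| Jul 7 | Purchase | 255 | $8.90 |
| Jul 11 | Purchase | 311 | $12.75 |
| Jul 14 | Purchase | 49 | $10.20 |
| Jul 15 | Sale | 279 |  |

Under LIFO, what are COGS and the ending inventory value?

COGS = $3,432.30; ending inventory = $3,302.25

Jul 15, 279 sold [LIFO — newest first]: 49 @ $10.20 + 230 @ $12.75 = $3,432.30
Ending inventory: 255 @ $8.90 + 81 @ $12.75 = $3,302.25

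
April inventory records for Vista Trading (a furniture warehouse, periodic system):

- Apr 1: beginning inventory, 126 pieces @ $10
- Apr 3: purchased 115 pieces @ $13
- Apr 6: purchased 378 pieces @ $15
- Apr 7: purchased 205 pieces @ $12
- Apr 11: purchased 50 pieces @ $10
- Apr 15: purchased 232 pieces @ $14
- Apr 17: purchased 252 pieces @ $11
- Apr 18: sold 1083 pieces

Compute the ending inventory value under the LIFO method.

Apr 18, 1083 sold [LIFO — newest first]: 252 @ $11 + 232 @ $14 + 50 @ $10 + 205 @ $12 + 344 @ $15 = $14,140
Ending inventory: 126 @ $10 + 115 @ $13 + 34 @ $15 = $3,265
Check: goods available $17,405 = COGS $14,140 + ending $3,265

Ending inventory = $3,265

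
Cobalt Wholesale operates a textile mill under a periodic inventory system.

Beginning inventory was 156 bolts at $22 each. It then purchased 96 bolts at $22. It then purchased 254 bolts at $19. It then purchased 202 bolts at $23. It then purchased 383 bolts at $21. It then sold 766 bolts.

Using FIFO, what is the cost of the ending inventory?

Ending inventory = $6,825

Sale 1 (766) [FIFO — oldest first]: 156 @ $22 + 96 @ $22 + 254 @ $19 + 202 @ $23 + 58 @ $21 = $16,234
Ending inventory: 325 @ $21 = $6,825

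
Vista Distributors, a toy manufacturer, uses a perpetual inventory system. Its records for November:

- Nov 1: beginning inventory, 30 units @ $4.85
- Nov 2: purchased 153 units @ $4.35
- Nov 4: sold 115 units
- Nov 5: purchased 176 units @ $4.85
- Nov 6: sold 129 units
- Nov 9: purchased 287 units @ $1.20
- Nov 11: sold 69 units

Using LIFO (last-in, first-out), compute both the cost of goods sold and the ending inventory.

Nov 4, 115 sold [LIFO — newest first]: 115 @ $4.35 = $500.25
Nov 6, 129 sold [LIFO — newest first]: 129 @ $4.85 = $625.65
Nov 11, 69 sold [LIFO — newest first]: 69 @ $1.20 = $82.80
Total COGS = $500.25 + $625.65 + $82.80 = $1,208.70
Ending inventory: 30 @ $4.85 + 38 @ $4.35 + 47 @ $4.85 + 218 @ $1.20 = $800.35

COGS = $1,208.70; ending inventory = $800.35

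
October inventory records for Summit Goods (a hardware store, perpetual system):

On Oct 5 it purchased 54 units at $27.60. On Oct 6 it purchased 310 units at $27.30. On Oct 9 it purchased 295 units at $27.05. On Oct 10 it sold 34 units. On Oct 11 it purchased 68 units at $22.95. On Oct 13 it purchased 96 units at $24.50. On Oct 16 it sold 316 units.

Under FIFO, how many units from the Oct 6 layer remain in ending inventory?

Oct 10, 34 sold [FIFO — oldest first]: 34 @ $27.60 = $938.40
Oct 16, 316 sold [FIFO — oldest first]: 20 @ $27.60 + 296 @ $27.30 = $8,632.80
Total COGS = $938.40 + $8,632.80 = $9,571.20
Ending inventory: 14 @ $27.30 + 295 @ $27.05 + 68 @ $22.95 + 96 @ $24.50 = $12,274.55
Check: goods available $21,845.75 = COGS $9,571.20 + ending $12,274.55

14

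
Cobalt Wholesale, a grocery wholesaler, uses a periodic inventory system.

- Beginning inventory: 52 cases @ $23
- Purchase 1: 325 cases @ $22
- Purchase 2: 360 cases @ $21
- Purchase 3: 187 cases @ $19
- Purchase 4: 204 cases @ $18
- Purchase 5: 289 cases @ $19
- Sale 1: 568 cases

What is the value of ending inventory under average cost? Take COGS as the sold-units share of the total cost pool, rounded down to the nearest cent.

Sale 1, sell 568: 568/1417 × $28,622.00 → $11,473.03
Ending inventory (cost pool remaining) = $17,148.97

Ending inventory = $17,148.97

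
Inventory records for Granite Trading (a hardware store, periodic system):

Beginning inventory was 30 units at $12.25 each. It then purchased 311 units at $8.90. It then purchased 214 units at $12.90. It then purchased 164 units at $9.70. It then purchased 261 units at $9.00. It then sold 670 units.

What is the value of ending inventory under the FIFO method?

Sale 1 (670) [FIFO — oldest first]: 30 @ $12.25 + 311 @ $8.90 + 214 @ $12.90 + 115 @ $9.70 = $7,011.50
Ending inventory: 49 @ $9.70 + 261 @ $9.00 = $2,824.30
Check: goods available $9,835.80 = COGS $7,011.50 + ending $2,824.30

Ending inventory = $2,824.30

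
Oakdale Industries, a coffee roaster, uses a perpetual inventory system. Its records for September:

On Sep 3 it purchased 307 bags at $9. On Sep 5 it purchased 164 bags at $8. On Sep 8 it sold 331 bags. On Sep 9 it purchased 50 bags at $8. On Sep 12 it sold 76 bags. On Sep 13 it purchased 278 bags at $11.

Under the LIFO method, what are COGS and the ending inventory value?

Sep 8, 331 sold [LIFO — newest first]: 164 @ $8 + 167 @ $9 = $2,815
Sep 12, 76 sold [LIFO — newest first]: 50 @ $8 + 26 @ $9 = $634
Total COGS = $2,815 + $634 = $3,449
Ending inventory: 114 @ $9 + 278 @ $11 = $4,084
Check: goods available $7,533 = COGS $3,449 + ending $4,084

COGS = $3,449; ending inventory = $4,084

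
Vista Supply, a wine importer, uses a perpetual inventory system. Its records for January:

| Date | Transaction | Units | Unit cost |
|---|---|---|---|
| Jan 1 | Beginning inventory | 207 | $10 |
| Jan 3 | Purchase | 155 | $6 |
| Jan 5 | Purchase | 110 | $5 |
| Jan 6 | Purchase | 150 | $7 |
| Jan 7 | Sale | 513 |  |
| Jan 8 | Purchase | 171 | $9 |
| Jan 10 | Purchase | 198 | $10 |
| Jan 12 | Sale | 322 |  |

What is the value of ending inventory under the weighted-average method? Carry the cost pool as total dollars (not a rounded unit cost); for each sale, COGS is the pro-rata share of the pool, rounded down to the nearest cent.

After Jan 1: 207 on hand, pool $2,070.00 (≈ $10.0000 each)
After Jan 3: 362 on hand, pool $3,000.00 (≈ $8.2873 each)
After Jan 5: 472 on hand, pool $3,550.00 (≈ $7.5212 each)
After Jan 6: 622 on hand, pool $4,600.00 (≈ $7.3955 each)
Jan 7, sell 513: 513/622 × $4,600.00 → $3,793.89
After Jan 8: 280 on hand, pool $2,345.11 (≈ $8.3754 each)
After Jan 10: 478 on hand, pool $4,325.11 (≈ $9.0483 each)
Jan 12, sell 322: 322/478 × $4,325.11 → $2,913.56
Total COGS = $3,793.89 + $2,913.56 = $6,707.45
Ending inventory (cost pool remaining) = $1,411.55

Ending inventory = $1,411.55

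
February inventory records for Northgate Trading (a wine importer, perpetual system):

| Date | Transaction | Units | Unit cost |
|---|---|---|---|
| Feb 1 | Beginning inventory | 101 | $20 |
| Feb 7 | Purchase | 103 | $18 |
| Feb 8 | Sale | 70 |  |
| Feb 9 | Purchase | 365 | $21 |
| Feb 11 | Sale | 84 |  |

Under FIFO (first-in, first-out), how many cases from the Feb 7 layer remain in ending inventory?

Feb 8, 70 sold [FIFO — oldest first]: 70 @ $20 = $1,400
Feb 11, 84 sold [FIFO — oldest first]: 31 @ $20 + 53 @ $18 = $1,574
Total COGS = $1,400 + $1,574 = $2,974
Ending inventory: 50 @ $18 + 365 @ $21 = $8,565

50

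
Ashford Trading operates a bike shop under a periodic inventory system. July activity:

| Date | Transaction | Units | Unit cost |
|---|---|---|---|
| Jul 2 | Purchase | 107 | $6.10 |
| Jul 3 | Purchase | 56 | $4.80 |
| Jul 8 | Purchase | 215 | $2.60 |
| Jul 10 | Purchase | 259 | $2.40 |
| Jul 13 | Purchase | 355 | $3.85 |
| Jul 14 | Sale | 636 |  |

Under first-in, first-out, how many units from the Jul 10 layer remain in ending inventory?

1

Jul 14, 636 sold [FIFO — oldest first]: 107 @ $6.10 + 56 @ $4.80 + 215 @ $2.60 + 258 @ $2.40 = $2,099.70
Ending inventory: 1 @ $2.40 + 355 @ $3.85 = $1,369.15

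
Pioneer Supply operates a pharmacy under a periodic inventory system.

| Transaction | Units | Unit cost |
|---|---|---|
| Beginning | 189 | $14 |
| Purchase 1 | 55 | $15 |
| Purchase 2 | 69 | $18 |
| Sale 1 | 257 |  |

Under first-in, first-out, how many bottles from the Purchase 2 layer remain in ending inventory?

Sale 1 (257) [FIFO — oldest first]: 189 @ $14 + 55 @ $15 + 13 @ $18 = $3,705
Ending inventory: 56 @ $18 = $1,008

56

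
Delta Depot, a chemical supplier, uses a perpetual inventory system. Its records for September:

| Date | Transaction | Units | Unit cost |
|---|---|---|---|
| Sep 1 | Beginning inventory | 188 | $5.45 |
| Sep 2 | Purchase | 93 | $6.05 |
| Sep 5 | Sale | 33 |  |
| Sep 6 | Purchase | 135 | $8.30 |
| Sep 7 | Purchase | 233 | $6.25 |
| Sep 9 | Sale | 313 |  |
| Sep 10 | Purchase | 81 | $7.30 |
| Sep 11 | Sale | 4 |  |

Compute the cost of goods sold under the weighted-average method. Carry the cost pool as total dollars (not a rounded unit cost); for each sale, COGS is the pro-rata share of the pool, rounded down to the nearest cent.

COGS = $2,234.01

After Sep 1: 188 on hand, pool $1,024.60 (≈ $5.4500 each)
After Sep 2: 281 on hand, pool $1,587.25 (≈ $5.6486 each)
Sep 5, sell 33: 33/281 × $1,587.25 → $186.40
After Sep 6: 383 on hand, pool $2,521.35 (≈ $6.5832 each)
After Sep 7: 616 on hand, pool $3,977.60 (≈ $6.4571 each)
Sep 9, sell 313: 313/616 × $3,977.60 → $2,021.08
After Sep 10: 384 on hand, pool $2,547.82 (≈ $6.6349 each)
Sep 11, sell 4: 4/384 × $2,547.82 → $26.53
Total COGS = $186.40 + $2,021.08 + $26.53 = $2,234.01
Ending inventory (cost pool remaining) = $2,521.29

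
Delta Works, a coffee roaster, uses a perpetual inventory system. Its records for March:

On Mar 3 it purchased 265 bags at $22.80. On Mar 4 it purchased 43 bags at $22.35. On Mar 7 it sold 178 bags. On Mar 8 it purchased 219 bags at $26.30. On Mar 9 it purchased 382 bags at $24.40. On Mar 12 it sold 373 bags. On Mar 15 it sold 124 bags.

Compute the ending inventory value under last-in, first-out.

Mar 7, 178 sold [LIFO — newest first]: 43 @ $22.35 + 135 @ $22.80 = $4,039.05
Mar 12, 373 sold [LIFO — newest first]: 373 @ $24.40 = $9,101.20
Mar 15, 124 sold [LIFO — newest first]: 9 @ $24.40 + 115 @ $26.30 = $3,244.10
Total COGS = $4,039.05 + $9,101.20 + $3,244.10 = $16,384.35
Ending inventory: 130 @ $22.80 + 104 @ $26.30 = $5,699.20

Ending inventory = $5,699.20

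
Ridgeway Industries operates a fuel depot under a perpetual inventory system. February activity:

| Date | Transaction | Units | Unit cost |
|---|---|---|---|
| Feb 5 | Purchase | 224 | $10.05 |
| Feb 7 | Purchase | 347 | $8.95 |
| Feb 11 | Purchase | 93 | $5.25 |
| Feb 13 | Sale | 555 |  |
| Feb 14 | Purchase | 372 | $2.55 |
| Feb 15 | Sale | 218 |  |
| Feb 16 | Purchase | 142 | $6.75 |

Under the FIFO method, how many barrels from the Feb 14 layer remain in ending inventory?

Feb 13, 555 sold [FIFO — oldest first]: 224 @ $10.05 + 331 @ $8.95 = $5,213.65
Feb 15, 218 sold [FIFO — oldest first]: 16 @ $8.95 + 93 @ $5.25 + 109 @ $2.55 = $909.40
Total COGS = $5,213.65 + $909.40 = $6,123.05
Ending inventory: 263 @ $2.55 + 142 @ $6.75 = $1,629.15

263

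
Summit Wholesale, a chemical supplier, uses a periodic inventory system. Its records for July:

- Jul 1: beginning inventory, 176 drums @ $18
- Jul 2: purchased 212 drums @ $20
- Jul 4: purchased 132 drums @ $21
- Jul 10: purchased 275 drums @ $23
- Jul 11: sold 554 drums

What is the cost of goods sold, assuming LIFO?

COGS = $12,037

Jul 11, 554 sold [LIFO — newest first]: 275 @ $23 + 132 @ $21 + 147 @ $20 = $12,037
Ending inventory: 176 @ $18 + 65 @ $20 = $4,468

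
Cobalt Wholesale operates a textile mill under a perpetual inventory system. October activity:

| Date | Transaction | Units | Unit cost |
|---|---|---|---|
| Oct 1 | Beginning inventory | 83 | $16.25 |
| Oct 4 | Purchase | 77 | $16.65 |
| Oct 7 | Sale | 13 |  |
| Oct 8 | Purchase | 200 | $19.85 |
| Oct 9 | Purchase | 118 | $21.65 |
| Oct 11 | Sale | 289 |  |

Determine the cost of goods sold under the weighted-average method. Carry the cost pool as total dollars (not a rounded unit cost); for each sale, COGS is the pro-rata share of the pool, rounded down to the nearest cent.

After Oct 1: 83 on hand, pool $1,348.75 (≈ $16.2500 each)
After Oct 4: 160 on hand, pool $2,630.80 (≈ $16.4425 each)
Oct 7, sell 13: 13/160 × $2,630.80 → $213.75
After Oct 8: 347 on hand, pool $6,387.05 (≈ $18.4065 each)
After Oct 9: 465 on hand, pool $8,941.75 (≈ $19.2296 each)
Oct 11, sell 289: 289/465 × $8,941.75 → $5,557.34
Total COGS = $213.75 + $5,557.34 = $5,771.09
Ending inventory (cost pool remaining) = $3,384.41

COGS = $5,771.09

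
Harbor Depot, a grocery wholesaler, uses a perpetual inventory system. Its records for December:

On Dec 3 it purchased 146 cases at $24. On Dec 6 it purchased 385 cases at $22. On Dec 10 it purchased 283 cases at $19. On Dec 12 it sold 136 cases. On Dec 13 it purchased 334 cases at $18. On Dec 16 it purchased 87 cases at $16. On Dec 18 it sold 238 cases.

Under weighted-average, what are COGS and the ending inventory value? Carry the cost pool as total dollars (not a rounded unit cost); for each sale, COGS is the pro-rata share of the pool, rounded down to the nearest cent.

COGS = $7,632.09; ending inventory = $17,122.91

After Dec 3: 146 on hand, pool $3,504.00 (≈ $24.0000 each)
After Dec 6: 531 on hand, pool $11,974.00 (≈ $22.5499 each)
After Dec 10: 814 on hand, pool $17,351.00 (≈ $21.3157 each)
Dec 12, sell 136: 136/814 × $17,351.00 → $2,898.93
After Dec 13: 1012 on hand, pool $20,464.07 (≈ $20.2214 each)
After Dec 16: 1099 on hand, pool $21,856.07 (≈ $19.8872 each)
Dec 18, sell 238: 238/1099 × $21,856.07 → $4,733.16
Total COGS = $2,898.93 + $4,733.16 = $7,632.09
Ending inventory (cost pool remaining) = $17,122.91
Check: goods available $24,755.00 = COGS $7,632.09 + ending $17,122.91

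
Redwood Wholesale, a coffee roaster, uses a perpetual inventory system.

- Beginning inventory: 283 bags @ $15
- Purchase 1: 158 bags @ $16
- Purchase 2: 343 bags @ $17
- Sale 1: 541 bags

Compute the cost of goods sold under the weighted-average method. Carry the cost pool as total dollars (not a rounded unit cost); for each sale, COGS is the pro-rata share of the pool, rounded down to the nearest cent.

COGS = $8,697.40

After Beginning: 283 on hand, pool $4,245.00 (≈ $15.0000 each)
After Purchase 1: 441 on hand, pool $6,773.00 (≈ $15.3583 each)
After Purchase 2: 784 on hand, pool $12,604.00 (≈ $16.0765 each)
Sale 1, sell 541: 541/784 × $12,604.00 → $8,697.40
Ending inventory (cost pool remaining) = $3,906.60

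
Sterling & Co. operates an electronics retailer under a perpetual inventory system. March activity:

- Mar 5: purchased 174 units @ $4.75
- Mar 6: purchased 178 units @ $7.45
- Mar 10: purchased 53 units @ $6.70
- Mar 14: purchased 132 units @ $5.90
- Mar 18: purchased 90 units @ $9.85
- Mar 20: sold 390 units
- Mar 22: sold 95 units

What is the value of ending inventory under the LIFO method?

Mar 20, 390 sold [LIFO — newest first]: 90 @ $9.85 + 132 @ $5.90 + 53 @ $6.70 + 115 @ $7.45 = $2,877.15
Mar 22, 95 sold [LIFO — newest first]: 63 @ $7.45 + 32 @ $4.75 = $621.35
Total COGS = $2,877.15 + $621.35 = $3,498.50
Ending inventory: 142 @ $4.75 = $674.50

Ending inventory = $674.50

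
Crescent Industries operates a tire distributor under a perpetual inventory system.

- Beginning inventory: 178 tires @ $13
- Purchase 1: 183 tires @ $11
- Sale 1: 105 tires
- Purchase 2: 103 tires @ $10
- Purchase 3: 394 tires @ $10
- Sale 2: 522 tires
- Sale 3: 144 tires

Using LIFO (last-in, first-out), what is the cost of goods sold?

COGS = $8,166

Sale 1 (105) [LIFO — newest first]: 105 @ $11 = $1,155
Sale 2 (522) [LIFO — newest first]: 394 @ $10 + 103 @ $10 + 25 @ $11 = $5,245
Sale 3 (144) [LIFO — newest first]: 53 @ $11 + 91 @ $13 = $1,766
Total COGS = $1,155 + $5,245 + $1,766 = $8,166
Ending inventory: 87 @ $13 = $1,131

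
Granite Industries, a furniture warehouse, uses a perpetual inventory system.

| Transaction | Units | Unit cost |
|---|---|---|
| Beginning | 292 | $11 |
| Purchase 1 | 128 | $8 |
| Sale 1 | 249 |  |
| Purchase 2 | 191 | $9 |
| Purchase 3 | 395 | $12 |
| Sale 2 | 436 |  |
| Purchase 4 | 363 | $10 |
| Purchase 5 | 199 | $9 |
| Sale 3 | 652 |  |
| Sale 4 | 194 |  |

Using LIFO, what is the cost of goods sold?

COGS = $15,709

Sale 1 (249) [LIFO — newest first]: 128 @ $8 + 121 @ $11 = $2,355
Sale 2 (436) [LIFO — newest first]: 395 @ $12 + 41 @ $9 = $5,109
Sale 3 (652) [LIFO — newest first]: 199 @ $9 + 363 @ $10 + 90 @ $9 = $6,231
Sale 4 (194) [LIFO — newest first]: 60 @ $9 + 134 @ $11 = $2,014
Total COGS = $2,355 + $5,109 + $6,231 + $2,014 = $15,709
Ending inventory: 37 @ $11 = $407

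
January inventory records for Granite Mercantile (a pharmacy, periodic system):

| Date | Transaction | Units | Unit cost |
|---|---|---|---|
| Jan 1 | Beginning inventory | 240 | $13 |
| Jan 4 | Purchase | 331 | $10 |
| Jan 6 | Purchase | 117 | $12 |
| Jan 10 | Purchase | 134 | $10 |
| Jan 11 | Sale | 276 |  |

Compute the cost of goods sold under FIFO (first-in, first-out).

COGS = $3,480

Jan 11, 276 sold [FIFO — oldest first]: 240 @ $13 + 36 @ $10 = $3,480
Ending inventory: 295 @ $10 + 117 @ $12 + 134 @ $10 = $5,694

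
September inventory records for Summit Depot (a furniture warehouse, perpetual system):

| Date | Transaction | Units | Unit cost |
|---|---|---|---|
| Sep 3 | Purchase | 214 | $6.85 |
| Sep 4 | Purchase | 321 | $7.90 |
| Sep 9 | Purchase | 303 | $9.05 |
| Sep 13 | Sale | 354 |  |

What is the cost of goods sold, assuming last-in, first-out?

COGS = $3,145.05

Sep 13, 354 sold [LIFO — newest first]: 303 @ $9.05 + 51 @ $7.90 = $3,145.05
Ending inventory: 214 @ $6.85 + 270 @ $7.90 = $3,598.90
Check: goods available $6,743.95 = COGS $3,145.05 + ending $3,598.90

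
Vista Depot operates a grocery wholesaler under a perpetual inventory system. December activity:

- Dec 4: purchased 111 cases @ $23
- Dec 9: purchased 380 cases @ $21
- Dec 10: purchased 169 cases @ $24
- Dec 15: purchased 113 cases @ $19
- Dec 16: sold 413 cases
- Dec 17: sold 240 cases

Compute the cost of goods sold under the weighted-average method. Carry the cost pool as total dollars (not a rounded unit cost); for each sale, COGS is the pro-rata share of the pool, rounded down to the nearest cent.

COGS = $14,137.91

After Dec 4: 111 on hand, pool $2,553.00 (≈ $23.0000 each)
After Dec 9: 491 on hand, pool $10,533.00 (≈ $21.4521 each)
After Dec 10: 660 on hand, pool $14,589.00 (≈ $22.1045 each)
After Dec 15: 773 on hand, pool $16,736.00 (≈ $21.6507 each)
Dec 16, sell 413: 413/773 × $16,736.00 → $8,941.74
Dec 17, sell 240: 240/360 × $7,794.26 → $5,196.17
Total COGS = $8,941.74 + $5,196.17 = $14,137.91
Ending inventory (cost pool remaining) = $2,598.09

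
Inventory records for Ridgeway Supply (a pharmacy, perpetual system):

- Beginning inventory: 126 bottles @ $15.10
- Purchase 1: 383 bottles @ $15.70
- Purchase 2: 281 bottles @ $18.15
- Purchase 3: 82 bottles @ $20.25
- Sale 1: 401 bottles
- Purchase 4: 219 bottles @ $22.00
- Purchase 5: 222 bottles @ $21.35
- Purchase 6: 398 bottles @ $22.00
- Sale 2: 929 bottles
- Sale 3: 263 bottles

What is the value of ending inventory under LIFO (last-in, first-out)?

Ending inventory = $1,781.80

Sale 1 (401) [LIFO — newest first]: 82 @ $20.25 + 281 @ $18.15 + 38 @ $15.70 = $7,357.25
Sale 2 (929) [LIFO — newest first]: 398 @ $22.00 + 222 @ $21.35 + 219 @ $22.00 + 90 @ $15.70 = $19,726.70
Sale 3 (263) [LIFO — newest first]: 255 @ $15.70 + 8 @ $15.10 = $4,124.30
Total COGS = $7,357.25 + $19,726.70 + $4,124.30 = $31,208.25
Ending inventory: 118 @ $15.10 = $1,781.80
Check: goods available $32,990.05 = COGS $31,208.25 + ending $1,781.80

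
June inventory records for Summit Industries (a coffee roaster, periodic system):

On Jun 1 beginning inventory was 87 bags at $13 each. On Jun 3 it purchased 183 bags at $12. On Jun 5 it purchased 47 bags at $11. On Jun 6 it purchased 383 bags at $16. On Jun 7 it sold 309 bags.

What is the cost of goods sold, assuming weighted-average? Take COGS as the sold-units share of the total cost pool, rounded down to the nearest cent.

Jun 7, sell 309: 309/700 × $9,972.00 → $4,401.92
Ending inventory (cost pool remaining) = $5,570.08
Check: goods available $9,972.00 = COGS $4,401.92 + ending $5,570.08

COGS = $4,401.92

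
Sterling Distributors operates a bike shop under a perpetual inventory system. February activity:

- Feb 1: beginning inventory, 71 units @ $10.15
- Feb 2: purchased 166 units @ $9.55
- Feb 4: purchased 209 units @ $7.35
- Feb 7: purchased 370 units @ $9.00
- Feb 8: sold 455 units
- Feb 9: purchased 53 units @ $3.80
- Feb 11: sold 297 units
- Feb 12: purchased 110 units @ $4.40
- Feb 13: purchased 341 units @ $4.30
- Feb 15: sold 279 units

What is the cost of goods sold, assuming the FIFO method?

Feb 8, 455 sold [FIFO — oldest first]: 71 @ $10.15 + 166 @ $9.55 + 209 @ $7.35 + 9 @ $9.00 = $3,923.10
Feb 11, 297 sold [FIFO — oldest first]: 297 @ $9.00 = $2,673.00
Feb 15, 279 sold [FIFO — oldest first]: 64 @ $9.00 + 53 @ $3.80 + 110 @ $4.40 + 52 @ $4.30 = $1,485.00
Total COGS = $3,923.10 + $2,673.00 + $1,485.00 = $8,081.10
Ending inventory: 289 @ $4.30 = $1,242.70
Check: goods available $9,323.80 = COGS $8,081.10 + ending $1,242.70

COGS = $8,081.10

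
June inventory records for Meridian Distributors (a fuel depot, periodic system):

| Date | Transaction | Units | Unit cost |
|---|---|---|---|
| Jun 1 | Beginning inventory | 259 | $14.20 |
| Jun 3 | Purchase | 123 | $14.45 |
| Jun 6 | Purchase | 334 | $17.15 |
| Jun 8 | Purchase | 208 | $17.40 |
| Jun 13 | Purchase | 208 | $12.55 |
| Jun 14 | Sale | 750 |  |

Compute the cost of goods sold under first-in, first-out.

COGS = $11,774.85

Jun 14, 750 sold [FIFO — oldest first]: 259 @ $14.20 + 123 @ $14.45 + 334 @ $17.15 + 34 @ $17.40 = $11,774.85
Ending inventory: 174 @ $17.40 + 208 @ $12.55 = $5,638.00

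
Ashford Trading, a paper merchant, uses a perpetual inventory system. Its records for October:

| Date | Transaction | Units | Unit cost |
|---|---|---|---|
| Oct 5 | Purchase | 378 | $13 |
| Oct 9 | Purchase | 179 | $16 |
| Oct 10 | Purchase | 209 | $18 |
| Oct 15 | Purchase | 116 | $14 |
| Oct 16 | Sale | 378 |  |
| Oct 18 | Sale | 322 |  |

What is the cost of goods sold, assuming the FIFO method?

Oct 16, 378 sold [FIFO — oldest first]: 378 @ $13 = $4,914
Oct 18, 322 sold [FIFO — oldest first]: 179 @ $16 + 143 @ $18 = $5,438
Total COGS = $4,914 + $5,438 = $10,352
Ending inventory: 66 @ $18 + 116 @ $14 = $2,812
Check: goods available $13,164 = COGS $10,352 + ending $2,812

COGS = $10,352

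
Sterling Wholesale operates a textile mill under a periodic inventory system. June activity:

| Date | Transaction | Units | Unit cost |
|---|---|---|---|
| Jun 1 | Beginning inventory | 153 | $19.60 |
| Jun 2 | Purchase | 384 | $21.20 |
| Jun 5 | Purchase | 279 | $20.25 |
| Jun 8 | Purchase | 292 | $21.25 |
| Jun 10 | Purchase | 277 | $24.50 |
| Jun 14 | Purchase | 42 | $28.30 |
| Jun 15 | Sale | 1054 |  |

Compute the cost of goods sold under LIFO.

Jun 15, 1054 sold [LIFO — newest first]: 42 @ $28.30 + 277 @ $24.50 + 292 @ $21.25 + 279 @ $20.25 + 164 @ $21.20 = $23,306.65
Ending inventory: 153 @ $19.60 + 220 @ $21.20 = $7,662.80
Check: goods available $30,969.45 = COGS $23,306.65 + ending $7,662.80

COGS = $23,306.65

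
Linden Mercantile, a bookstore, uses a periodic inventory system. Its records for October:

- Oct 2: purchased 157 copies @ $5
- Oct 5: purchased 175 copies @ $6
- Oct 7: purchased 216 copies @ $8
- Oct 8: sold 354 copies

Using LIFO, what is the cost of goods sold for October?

COGS = $2,556

Oct 8, 354 sold [LIFO — newest first]: 216 @ $8 + 138 @ $6 = $2,556
Ending inventory: 157 @ $5 + 37 @ $6 = $1,007
Check: goods available $3,563 = COGS $2,556 + ending $1,007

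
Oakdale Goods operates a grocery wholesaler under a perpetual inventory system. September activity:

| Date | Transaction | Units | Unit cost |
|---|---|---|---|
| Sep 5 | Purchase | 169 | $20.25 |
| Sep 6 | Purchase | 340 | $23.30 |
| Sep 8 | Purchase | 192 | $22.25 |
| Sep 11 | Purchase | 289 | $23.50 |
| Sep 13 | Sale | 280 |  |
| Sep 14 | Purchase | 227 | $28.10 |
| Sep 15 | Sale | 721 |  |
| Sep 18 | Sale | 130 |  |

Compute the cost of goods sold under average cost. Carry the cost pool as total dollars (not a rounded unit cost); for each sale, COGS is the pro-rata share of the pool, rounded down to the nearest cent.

COGS = $26,726.03

After Sep 5: 169 on hand, pool $3,422.25 (≈ $20.2500 each)
After Sep 6: 509 on hand, pool $11,344.25 (≈ $22.2873 each)
After Sep 8: 701 on hand, pool $15,616.25 (≈ $22.2771 each)
After Sep 11: 990 on hand, pool $22,407.75 (≈ $22.6341 each)
Sep 13, sell 280: 280/990 × $22,407.75 → $6,337.54
After Sep 14: 937 on hand, pool $22,448.91 (≈ $23.9583 each)
Sep 15, sell 721: 721/937 × $22,448.91 → $17,273.92
Sep 18, sell 130: 130/216 × $5,174.99 → $3,114.57
Total COGS = $6,337.54 + $17,273.92 + $3,114.57 = $26,726.03
Ending inventory (cost pool remaining) = $2,060.42
Check: goods available $28,786.45 = COGS $26,726.03 + ending $2,060.42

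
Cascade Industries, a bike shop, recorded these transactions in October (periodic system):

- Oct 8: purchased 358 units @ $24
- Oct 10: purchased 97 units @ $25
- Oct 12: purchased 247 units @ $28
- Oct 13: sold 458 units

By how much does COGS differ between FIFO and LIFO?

FIFO COGS: 358 @ $24 + 97 @ $25 + 3 @ $28 = $11,101
LIFO COGS: 247 @ $28 + 97 @ $25 + 114 @ $24 = $12,077
Difference = |$11,101 − $12,077| = $976

$976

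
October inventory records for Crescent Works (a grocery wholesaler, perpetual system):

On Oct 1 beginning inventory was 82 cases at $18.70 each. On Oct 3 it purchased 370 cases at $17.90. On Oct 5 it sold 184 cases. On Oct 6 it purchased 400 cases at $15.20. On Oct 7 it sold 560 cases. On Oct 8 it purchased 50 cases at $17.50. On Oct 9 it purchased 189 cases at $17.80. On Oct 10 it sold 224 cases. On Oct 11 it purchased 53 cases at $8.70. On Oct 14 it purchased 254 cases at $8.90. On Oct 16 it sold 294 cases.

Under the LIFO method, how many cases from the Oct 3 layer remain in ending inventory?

26

Oct 5, 184 sold [LIFO — newest first]: 184 @ $17.90 = $3,293.60
Oct 7, 560 sold [LIFO — newest first]: 400 @ $15.20 + 160 @ $17.90 = $8,944.00
Oct 10, 224 sold [LIFO — newest first]: 189 @ $17.80 + 35 @ $17.50 = $3,976.70
Oct 16, 294 sold [LIFO — newest first]: 254 @ $8.90 + 40 @ $8.70 = $2,608.60
Total COGS = $3,293.60 + $8,944.00 + $3,976.70 + $2,608.60 = $18,822.90
Ending inventory: 82 @ $18.70 + 26 @ $17.90 + 15 @ $17.50 + 13 @ $8.70 = $2,374.40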